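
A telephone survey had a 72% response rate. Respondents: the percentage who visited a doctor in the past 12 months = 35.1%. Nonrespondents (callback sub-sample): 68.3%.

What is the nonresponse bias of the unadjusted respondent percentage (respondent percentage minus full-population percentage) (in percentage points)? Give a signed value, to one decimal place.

-9.3 percentage points

Nonresponse fraction = 1 − 0.72 = 0.28.
Bias = (nonresponse fraction) × (respondent percentage − nonrespondent percentage)
     = 0.28 × (35.1 − 68.3) = 0.28 × -33.2 = -9.296.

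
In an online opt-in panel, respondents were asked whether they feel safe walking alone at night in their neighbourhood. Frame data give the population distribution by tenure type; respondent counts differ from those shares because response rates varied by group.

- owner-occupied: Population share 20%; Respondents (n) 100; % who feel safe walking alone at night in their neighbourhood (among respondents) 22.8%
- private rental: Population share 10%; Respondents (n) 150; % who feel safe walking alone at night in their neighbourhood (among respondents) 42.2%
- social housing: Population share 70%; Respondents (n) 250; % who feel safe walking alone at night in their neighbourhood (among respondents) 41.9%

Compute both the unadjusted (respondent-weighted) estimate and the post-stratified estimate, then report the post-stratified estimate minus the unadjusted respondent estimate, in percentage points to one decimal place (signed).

-0.1 percentage points

Naive respondent-only estimate (weights = respondent counts):
  (100/500)×22.8 + (150/500)×42.2 + (250/500)×41.9 = 38.17%
Post-stratified estimate weights by population shares:
  0.2×22.8 + 0.1×42.2 + 0.7×41.9 = 38.11%
Difference = 38.11 − 38.17 = -0.06 pp.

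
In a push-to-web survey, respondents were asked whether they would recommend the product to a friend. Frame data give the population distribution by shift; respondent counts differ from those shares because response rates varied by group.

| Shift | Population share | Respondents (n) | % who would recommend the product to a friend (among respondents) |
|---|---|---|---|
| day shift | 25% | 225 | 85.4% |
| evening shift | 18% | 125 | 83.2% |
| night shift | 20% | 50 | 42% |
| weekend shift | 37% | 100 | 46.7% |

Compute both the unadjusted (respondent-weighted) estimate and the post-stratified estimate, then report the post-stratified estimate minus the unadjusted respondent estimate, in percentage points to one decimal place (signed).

-10.8 percentage points

Without adjustment, the pooled respondent share is:
  (225/500)×85.4 + (125/500)×83.2 + (50/500)×42 + (100/500)×46.7 = 72.77%
Reweighting by population shift shares:
  0.25×85.4 + 0.18×83.2 + 0.2×42 + 0.37×46.7 = 62.005%
Difference = 62.005 − 72.77 = -10.765 pp.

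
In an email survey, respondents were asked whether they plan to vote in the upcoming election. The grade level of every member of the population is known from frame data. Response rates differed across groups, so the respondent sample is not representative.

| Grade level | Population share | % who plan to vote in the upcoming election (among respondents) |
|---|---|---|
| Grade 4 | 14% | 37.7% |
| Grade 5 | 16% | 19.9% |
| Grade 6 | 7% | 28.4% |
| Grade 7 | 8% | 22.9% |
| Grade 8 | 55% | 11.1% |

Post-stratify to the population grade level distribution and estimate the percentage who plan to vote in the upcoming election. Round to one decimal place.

Reweight to the known grade level distribution:
  Grade 4: 0.14 × 37.7 = 5.278
  Grade 5: 0.16 × 19.9 = 3.184
  Grade 6: 0.07 × 28.4 = 1.988
  Grade 7: 0.08 × 22.9 = 1.832
  Grade 8: 0.55 × 11.1 = 6.105
Post-stratified estimate = 18.387 → 18.4%.

18.4%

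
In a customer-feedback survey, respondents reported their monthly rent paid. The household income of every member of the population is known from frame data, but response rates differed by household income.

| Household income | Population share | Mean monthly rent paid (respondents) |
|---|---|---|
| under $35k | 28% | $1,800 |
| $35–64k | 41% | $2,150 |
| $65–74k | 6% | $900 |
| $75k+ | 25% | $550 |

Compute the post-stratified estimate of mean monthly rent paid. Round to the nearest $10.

Reweight to the known household income distribution:
  under $35k: 0.28 × 1800 = 504
  $35–64k: 0.41 × 2150 = 881.5
  $65–74k: 0.06 × 900 = 54
  $75k+: 0.25 × 550 = 137.5
Post-stratified estimate = 1577 → $1,580.

$1,580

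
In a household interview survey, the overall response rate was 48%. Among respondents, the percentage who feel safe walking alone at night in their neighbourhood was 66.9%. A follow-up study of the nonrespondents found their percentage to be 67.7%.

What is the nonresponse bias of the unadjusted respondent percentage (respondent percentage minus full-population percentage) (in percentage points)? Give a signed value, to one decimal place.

Nonresponse fraction = 1 − 0.48 = 0.52.
Bias = (nonresponse fraction) × (respondent percentage − nonrespondent percentage)
     = 0.52 × (66.9 − 67.7) = 0.52 × -0.8 = -0.416.

-0.4 percentage points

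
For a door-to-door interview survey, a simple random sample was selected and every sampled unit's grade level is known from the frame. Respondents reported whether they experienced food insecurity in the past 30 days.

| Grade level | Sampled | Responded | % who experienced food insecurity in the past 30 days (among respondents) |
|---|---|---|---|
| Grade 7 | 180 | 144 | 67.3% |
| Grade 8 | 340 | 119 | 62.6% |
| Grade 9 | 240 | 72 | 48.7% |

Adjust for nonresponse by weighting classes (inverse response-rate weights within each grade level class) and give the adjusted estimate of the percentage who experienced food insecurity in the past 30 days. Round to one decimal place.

Response rates by class: Grade 7 144/180 = 80%, Grade 8 119/340 = 35%, Grade 9 72/240 = 30%.
Inverse-response-rate weighting restores each class to its sampled count, so class totals weight by n_sampled:
  Grade 7: 180 × 67.3 = 12,114
  Grade 8: 340 × 62.6 = 21,284
  Grade 9: 240 × 48.7 = 11,688
Adjusted estimate = 45,086 / 760 = 59.3237 → 59.3%.

59.3%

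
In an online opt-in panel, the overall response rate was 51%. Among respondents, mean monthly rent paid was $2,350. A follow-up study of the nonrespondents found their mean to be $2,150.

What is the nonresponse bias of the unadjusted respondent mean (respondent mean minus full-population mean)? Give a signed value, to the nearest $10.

+$100

Nonresponse fraction = 1 − 0.51 = 0.49.
Bias = (nonresponse fraction) × (respondent mean − nonrespondent mean)
     = 0.49 × (2350 − 2150) = 0.49 × 200 = 98.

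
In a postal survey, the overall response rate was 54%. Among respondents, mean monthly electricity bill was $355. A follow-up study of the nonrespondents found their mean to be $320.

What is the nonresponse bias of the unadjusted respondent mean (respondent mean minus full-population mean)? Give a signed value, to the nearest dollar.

+$16

Nonresponse fraction = 1 − 0.54 = 0.46.
Bias = (nonresponse fraction) × (respondent mean − nonrespondent mean)
     = 0.46 × (355 − 320) = 0.46 × 35 = 16.1.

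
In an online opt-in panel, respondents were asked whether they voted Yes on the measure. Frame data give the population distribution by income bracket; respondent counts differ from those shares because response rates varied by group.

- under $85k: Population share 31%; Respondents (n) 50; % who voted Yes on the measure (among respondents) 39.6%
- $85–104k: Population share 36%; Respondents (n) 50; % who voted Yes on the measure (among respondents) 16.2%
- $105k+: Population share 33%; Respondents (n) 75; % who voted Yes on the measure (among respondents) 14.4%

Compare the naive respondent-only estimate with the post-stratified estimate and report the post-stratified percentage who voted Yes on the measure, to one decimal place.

Unadjusted (pooled respondent) estimate weights by respondent counts:
  (50/175)×39.6 + (50/175)×16.2 + (75/175)×14.4 = 22.1143%
Post-stratified estimate weights by population shares:
  0.31×39.6 + 0.36×16.2 + 0.33×14.4 = 22.86%

22.9%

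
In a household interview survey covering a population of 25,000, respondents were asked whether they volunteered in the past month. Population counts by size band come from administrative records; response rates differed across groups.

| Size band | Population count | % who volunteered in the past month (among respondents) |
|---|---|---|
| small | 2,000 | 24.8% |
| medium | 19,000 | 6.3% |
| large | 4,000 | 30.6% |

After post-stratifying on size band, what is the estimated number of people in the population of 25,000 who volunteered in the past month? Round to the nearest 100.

2,900

Each cell contributes its population count × the respondent rate:
  small: 2,000 × 24.8% = 496
  medium: 19,000 × 6.3% = 1197
  large: 4,000 × 30.6% = 1224
Estimated total = 2917 → 2,900.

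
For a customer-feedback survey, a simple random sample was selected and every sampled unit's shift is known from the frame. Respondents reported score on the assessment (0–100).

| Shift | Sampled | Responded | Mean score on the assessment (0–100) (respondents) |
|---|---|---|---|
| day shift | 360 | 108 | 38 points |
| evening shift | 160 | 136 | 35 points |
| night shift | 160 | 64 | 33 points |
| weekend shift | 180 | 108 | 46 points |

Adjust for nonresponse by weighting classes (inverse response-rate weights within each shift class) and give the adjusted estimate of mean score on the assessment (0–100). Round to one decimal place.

Class response rates: day shift 108/360 = 30%, evening shift 136/160 = 85%, night shift 64/160 = 40%, weekend shift 108/180 = 60%.
Weighting each respondent by the inverse class response rate inflates each class back to its sampled size, so the class weight is n_sampled:
  day shift: 360 × 38 = 13,680
  evening shift: 160 × 35 = 5600
  night shift: 160 × 33 = 5280
  weekend shift: 180 × 46 = 8280
Adjusted estimate = 32,840 / 860 = 38.186 → 38.2.

38.2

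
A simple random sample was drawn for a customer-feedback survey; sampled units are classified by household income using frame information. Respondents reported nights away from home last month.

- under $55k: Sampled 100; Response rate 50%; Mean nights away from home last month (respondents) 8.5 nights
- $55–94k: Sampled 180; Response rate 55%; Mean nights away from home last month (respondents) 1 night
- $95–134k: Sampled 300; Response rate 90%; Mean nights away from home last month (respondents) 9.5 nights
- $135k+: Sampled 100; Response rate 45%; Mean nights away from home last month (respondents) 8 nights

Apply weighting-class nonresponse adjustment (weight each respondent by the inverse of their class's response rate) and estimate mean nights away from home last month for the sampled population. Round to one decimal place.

6.9

Weighting each respondent by the inverse class response rate inflates each class back to its sampled size, so the class weight is n_sampled:
  under $55k: 100 × 8.5 = 850
  $55–94k: 180 × 1 = 180
  $95–134k: 300 × 9.5 = 2850
  $135k+: 100 × 8 = 800
Adjusted estimate = 4680 / 680 = 6.88235 → 6.9.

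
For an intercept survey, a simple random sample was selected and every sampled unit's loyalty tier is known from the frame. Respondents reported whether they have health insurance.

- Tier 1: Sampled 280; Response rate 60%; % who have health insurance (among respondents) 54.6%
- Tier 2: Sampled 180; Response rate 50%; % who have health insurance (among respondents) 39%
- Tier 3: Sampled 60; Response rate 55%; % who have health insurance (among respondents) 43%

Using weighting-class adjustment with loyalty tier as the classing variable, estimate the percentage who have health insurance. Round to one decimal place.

47.9%

With weight = n_sampled/n_responded per class, the weighted class total is n_sampled:
  Tier 1: 280 × 54.6 = 15,288
  Tier 2: 180 × 39 = 7020
  Tier 3: 60 × 43 = 2580
Adjusted estimate = 24,888 / 520 = 47.8615 → 47.9%.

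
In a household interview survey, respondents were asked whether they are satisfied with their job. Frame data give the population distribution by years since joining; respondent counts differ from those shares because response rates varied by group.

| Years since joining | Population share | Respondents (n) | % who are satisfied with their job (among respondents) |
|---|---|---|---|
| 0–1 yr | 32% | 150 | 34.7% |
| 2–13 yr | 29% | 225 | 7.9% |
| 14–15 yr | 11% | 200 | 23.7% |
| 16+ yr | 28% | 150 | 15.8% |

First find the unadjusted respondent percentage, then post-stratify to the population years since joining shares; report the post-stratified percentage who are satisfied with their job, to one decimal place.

Unadjusted (pooled respondent) estimate weights by respondent counts:
  (150/725)×34.7 + (225/725)×7.9 + (200/725)×23.7 + (150/725)×15.8 = 19.4379%
Post-stratifying to population shares instead:
  0.32×34.7 + 0.29×7.9 + 0.11×23.7 + 0.28×15.8 = 20.426%

20.4%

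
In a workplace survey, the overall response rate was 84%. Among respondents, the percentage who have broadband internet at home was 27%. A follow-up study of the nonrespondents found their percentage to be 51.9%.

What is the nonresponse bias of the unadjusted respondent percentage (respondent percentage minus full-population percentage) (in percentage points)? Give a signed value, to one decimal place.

Nonresponse fraction = 1 − 0.84 = 0.16.
Bias = (nonresponse fraction) × (respondent percentage − nonrespondent percentage)
     = 0.16 × (27 − 51.9) = 0.16 × -24.9 = -3.984.

-4.0 percentage points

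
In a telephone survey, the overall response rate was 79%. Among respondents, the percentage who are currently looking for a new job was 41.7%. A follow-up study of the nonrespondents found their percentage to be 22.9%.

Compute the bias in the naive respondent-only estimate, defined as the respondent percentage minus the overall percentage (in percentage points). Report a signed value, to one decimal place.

Nonresponse fraction = 1 − 0.79 = 0.21.
Bias = (nonresponse fraction) × (respondent percentage − nonrespondent percentage)
     = 0.21 × (41.7 − 22.9) = 0.21 × 18.8 = 3.948.

+3.9 percentage points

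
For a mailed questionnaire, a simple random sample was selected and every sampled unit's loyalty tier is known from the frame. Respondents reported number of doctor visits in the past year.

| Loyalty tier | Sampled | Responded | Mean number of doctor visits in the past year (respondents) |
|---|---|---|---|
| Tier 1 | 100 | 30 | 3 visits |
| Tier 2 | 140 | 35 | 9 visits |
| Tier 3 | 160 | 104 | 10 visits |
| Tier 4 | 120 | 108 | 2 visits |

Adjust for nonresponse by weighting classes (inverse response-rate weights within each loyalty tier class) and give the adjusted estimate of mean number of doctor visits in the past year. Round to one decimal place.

Response rates by class: Tier 1 30/100 = 30%, Tier 2 35/140 = 25%, Tier 3 104/160 = 65%, Tier 4 108/120 = 90%.
Inverse-response-rate weighting restores each class to its sampled count, so class totals weight by n_sampled:
  Tier 1: 100 × 3 = 300
  Tier 2: 140 × 9 = 1260
  Tier 3: 160 × 10 = 1600
  Tier 4: 120 × 2 = 240
Adjusted estimate = 3400 / 520 = 6.53846 → 6.5.

6.5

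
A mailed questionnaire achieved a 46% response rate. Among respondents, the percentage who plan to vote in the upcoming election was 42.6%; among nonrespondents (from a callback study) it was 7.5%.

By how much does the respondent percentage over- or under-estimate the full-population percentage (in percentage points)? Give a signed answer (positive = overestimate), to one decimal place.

+19.0 percentage points

Nonresponse fraction = 1 − 0.46 = 0.54.
Bias = (nonresponse fraction) × (respondent percentage − nonrespondent percentage)
     = 0.54 × (42.6 − 7.5) = 0.54 × 35.1 = 18.954.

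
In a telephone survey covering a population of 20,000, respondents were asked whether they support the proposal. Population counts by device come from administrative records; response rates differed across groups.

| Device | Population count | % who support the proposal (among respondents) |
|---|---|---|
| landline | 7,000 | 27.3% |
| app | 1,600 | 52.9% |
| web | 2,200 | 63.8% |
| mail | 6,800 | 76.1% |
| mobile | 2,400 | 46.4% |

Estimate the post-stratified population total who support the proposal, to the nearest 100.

10,400

Estimated count per cell = population count × respondent percentage:
  landline: 7,000 × 27.3% = 1911
  app: 1,600 × 52.9% = 846.4
  web: 2,200 × 63.8% = 1403.6
  mail: 6,800 × 76.1% = 5174.8
  mobile: 2,400 × 46.4% = 1113.6
Estimated total = 10449.4 → 10,400.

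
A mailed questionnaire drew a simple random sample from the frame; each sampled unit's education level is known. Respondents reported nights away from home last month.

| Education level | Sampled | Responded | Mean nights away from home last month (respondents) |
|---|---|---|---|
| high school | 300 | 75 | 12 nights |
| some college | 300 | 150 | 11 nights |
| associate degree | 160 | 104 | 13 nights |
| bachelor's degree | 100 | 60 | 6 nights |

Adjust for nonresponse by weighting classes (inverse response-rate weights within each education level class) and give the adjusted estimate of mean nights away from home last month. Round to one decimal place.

Response rates by class: high school 75/300 = 25%, some college 150/300 = 50%, associate degree 104/160 = 65%, bachelor's degree 60/100 = 60%.
Inverse-response-rate weighting restores each class to its sampled count, so class totals weight by n_sampled:
  high school: 300 × 12 = 3600
  some college: 300 × 11 = 3300
  associate degree: 160 × 13 = 2080
  bachelor's degree: 100 × 6 = 600
Adjusted estimate = 9580 / 860 = 11.1395 → 11.1.

11.1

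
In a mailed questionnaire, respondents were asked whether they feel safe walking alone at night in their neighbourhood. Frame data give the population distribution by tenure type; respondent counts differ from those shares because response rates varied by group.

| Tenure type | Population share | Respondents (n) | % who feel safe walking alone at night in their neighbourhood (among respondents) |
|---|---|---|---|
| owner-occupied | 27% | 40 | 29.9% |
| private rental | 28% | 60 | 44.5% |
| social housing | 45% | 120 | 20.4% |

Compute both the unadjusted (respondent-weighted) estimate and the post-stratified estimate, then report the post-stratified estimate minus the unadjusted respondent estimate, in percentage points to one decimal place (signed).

+1.0 percentage points

Naive respondent-only estimate (weights = respondent counts):
  (40/220)×29.9 + (60/220)×44.5 + (120/220)×20.4 = 28.7%
Reweighting by population tenure type shares:
  0.27×29.9 + 0.28×44.5 + 0.45×20.4 = 29.713%
Difference = 29.713 − 28.7 = 1.013 pp.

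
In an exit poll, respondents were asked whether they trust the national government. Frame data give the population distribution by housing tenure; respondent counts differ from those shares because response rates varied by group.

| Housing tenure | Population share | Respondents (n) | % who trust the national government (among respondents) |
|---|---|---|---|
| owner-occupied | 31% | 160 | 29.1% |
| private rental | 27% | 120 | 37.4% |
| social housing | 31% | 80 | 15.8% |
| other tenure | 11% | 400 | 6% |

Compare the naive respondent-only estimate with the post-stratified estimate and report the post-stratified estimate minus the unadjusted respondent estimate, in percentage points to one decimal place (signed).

Without adjustment, the pooled respondent share is:
  (160/760)×29.1 + (120/760)×37.4 + (80/760)×15.8 + (400/760)×6 = 16.8526%
Post-stratifying to population shares instead:
  0.31×29.1 + 0.27×37.4 + 0.31×15.8 + 0.11×6 = 24.677%
Difference = 24.677 − 16.8526 = 7.8244 pp.

+7.8 percentage points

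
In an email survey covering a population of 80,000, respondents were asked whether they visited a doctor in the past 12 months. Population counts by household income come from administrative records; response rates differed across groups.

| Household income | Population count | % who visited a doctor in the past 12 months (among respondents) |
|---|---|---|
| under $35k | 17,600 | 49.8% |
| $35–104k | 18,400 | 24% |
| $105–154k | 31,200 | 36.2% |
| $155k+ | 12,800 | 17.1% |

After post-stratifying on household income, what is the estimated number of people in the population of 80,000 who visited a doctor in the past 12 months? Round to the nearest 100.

26,700

Apply each group's respondent rate to its population count:
  under $35k: 17,600 × 49.8% = 8764.8
  $35–104k: 18,400 × 24% = 4416
  $105–154k: 31,200 × 36.2% = 11294.4
  $155k+: 12,800 × 17.1% = 2188.8
Estimated total = 26,664 → 26,700.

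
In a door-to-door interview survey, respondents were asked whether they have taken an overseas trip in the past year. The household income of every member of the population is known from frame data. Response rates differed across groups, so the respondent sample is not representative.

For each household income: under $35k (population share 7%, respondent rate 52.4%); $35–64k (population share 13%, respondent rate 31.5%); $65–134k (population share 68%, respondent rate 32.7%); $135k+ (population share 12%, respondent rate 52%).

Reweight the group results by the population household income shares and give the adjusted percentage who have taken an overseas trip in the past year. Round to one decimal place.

36.2%

Weight each group's respondent value by its population share:
  under $35k: 0.07 × 52.4 = 3.668
  $35–64k: 0.13 × 31.5 = 4.095
  $65–134k: 0.68 × 32.7 = 22.236
  $135k+: 0.12 × 52 = 6.24
Post-stratified estimate = 36.239 → 36.2%.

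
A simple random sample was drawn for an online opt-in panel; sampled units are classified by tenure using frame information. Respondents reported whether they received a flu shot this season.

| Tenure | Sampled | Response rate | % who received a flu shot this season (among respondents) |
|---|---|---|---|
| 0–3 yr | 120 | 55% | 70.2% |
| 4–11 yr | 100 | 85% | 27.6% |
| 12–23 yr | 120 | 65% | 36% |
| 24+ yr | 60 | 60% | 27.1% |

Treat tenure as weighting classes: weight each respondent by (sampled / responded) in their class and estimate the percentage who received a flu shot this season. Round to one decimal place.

Each respondent's weight = sampled/responded in their class; summing within a class gives n_sampled, so:
  0–3 yr: 120 × 70.2 = 8424
  4–11 yr: 100 × 27.6 = 2760
  12–23 yr: 120 × 36 = 4320
  24+ yr: 60 × 27.1 = 1626
Adjusted estimate = 17,130 / 400 = 42.825 → 42.8%.

42.8%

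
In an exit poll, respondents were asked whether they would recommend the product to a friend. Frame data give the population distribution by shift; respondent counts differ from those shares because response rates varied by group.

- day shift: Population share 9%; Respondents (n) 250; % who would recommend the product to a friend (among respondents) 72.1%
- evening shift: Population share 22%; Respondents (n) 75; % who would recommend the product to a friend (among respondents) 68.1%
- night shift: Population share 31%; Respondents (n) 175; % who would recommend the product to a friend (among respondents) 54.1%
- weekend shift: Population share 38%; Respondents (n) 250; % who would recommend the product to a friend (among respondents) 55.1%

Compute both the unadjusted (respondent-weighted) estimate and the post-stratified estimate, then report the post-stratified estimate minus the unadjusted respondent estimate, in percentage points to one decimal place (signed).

Unadjusted (pooled respondent) estimate weights by respondent counts:
  (250/750)×72.1 + (75/750)×68.1 + (175/750)×54.1 + (250/750)×55.1 = 61.8333%
Reweighting by population shift shares:
  0.09×72.1 + 0.22×68.1 + 0.31×54.1 + 0.38×55.1 = 59.18%
Difference = 59.18 − 61.8333 = -2.6533 pp.

-2.7 percentage points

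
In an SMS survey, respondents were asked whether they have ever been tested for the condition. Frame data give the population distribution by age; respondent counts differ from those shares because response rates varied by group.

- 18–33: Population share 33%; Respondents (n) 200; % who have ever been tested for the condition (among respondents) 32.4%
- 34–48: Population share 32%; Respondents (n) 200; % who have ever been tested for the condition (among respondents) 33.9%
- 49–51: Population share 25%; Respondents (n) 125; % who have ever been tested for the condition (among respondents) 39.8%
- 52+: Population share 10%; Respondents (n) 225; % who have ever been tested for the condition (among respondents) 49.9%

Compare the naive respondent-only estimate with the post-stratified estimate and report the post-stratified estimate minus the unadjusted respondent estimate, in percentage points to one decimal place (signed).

-2.8 percentage points

Unadjusted (pooled respondent) estimate weights by respondent counts:
  (200/750)×32.4 + (200/750)×33.9 + (125/750)×39.8 + (225/750)×49.9 = 39.2833%
Post-stratifying to population shares instead:
  0.33×32.4 + 0.32×33.9 + 0.25×39.8 + 0.1×49.9 = 36.48%
Difference = 36.48 − 39.2833 = -2.8033 pp.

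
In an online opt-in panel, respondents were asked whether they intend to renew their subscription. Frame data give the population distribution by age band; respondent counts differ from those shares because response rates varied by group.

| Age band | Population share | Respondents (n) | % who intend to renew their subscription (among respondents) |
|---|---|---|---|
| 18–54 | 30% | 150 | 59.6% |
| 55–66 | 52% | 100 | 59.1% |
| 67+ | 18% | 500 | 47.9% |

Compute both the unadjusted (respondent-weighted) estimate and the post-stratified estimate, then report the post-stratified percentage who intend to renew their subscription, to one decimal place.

57.2%

Naive respondent-only estimate (weights = respondent counts):
  (150/750)×59.6 + (100/750)×59.1 + (500/750)×47.9 = 51.7333%
Post-stratified estimate weights by population shares:
  0.3×59.6 + 0.52×59.1 + 0.18×47.9 = 57.234%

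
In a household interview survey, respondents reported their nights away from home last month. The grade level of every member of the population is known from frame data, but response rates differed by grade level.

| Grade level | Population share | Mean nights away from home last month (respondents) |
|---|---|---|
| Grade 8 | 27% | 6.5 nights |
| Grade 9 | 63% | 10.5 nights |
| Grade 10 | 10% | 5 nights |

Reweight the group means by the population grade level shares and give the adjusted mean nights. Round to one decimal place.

8.9

Weight each group's respondent value by its population share:
  Grade 8: 0.27 × 6.5 = 1.755
  Grade 9: 0.63 × 10.5 = 6.615
  Grade 10: 0.1 × 5 = 0.5
Post-stratified estimate = 8.87 → 8.9.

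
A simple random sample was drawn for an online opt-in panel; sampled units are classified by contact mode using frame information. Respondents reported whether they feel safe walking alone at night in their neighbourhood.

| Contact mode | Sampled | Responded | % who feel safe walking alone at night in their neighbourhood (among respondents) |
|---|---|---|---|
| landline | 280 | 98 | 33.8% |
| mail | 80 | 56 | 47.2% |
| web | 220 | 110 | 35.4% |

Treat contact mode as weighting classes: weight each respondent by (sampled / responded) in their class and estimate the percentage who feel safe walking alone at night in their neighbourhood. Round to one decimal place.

36.3%

Response rates by class: landline 98/280 = 35%, mail 56/80 = 70%, web 110/220 = 50%.
Inverse-response-rate weighting restores each class to its sampled count, so class totals weight by n_sampled:
  landline: 280 × 33.8 = 9464
  mail: 80 × 47.2 = 3776
  web: 220 × 35.4 = 7788
Adjusted estimate = 21,028 / 580 = 36.2552 → 36.3%.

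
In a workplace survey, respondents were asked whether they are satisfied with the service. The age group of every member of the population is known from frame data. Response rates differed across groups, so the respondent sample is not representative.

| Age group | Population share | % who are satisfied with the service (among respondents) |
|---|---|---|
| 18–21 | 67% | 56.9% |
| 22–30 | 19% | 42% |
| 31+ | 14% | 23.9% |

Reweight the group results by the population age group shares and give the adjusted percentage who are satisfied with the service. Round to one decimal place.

Reweight to the known age group distribution:
  18–21: 0.67 × 56.9 = 38.123
  22–30: 0.19 × 42 = 7.98
  31+: 0.14 × 23.9 = 3.346
Post-stratified estimate = 49.449 → 49.4%.

49.4%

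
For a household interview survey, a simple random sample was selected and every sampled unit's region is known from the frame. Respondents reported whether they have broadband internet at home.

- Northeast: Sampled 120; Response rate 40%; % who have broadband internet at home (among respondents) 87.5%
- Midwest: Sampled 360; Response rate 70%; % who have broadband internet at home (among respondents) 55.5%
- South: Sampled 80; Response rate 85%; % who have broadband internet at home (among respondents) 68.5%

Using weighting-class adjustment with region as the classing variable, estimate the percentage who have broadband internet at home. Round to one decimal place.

64.2%

Each respondent's weight = sampled/responded in their class; summing within a class gives n_sampled, so:
  Northeast: 120 × 87.5 = 10,500
  Midwest: 360 × 55.5 = 19,980
  South: 80 × 68.5 = 5480
Adjusted estimate = 35,960 / 560 = 64.2143 → 64.2%.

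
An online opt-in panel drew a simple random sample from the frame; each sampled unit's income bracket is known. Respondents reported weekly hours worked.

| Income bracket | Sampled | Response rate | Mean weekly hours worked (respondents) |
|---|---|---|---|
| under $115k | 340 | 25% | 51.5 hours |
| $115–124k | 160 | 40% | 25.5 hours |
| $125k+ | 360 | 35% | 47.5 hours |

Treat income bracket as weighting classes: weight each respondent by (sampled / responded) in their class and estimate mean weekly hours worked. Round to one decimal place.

45.0

Weighting each respondent by the inverse class response rate inflates each class back to its sampled size, so the class weight is n_sampled:
  under $115k: 340 × 51.5 = 17,510
  $115–124k: 160 × 25.5 = 4080
  $125k+: 360 × 47.5 = 17,100
Adjusted estimate = 38,690 / 860 = 44.9884 → 45.0.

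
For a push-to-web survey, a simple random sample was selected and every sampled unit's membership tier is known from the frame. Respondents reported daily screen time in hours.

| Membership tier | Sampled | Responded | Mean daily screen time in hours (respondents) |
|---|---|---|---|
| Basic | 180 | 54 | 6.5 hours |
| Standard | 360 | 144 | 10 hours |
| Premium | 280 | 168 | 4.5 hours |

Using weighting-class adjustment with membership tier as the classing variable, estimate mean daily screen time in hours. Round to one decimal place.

7.4

Response rates by class: Basic 54/180 = 30%, Standard 144/360 = 40%, Premium 168/280 = 60%.
Inverse-response-rate weighting restores each class to its sampled count, so class totals weight by n_sampled:
  Basic: 180 × 6.5 = 1170
  Standard: 360 × 10 = 3600
  Premium: 280 × 4.5 = 1260
Adjusted estimate = 6030 / 820 = 7.35366 → 7.4.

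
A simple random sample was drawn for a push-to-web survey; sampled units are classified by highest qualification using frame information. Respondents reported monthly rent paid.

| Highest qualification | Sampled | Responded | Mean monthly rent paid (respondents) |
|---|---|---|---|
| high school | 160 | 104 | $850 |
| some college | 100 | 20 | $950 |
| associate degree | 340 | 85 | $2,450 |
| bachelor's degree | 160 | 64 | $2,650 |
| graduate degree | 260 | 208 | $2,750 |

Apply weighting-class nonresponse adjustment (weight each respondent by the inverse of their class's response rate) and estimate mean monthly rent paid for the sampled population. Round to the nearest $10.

$2,160

Class response rates: high school 104/160 = 65%, some college 20/100 = 20%, associate degree 85/340 = 25%, bachelor's degree 64/160 = 40%, graduate degree 208/260 = 80%.
With weight = n_sampled/n_responded per class, the weighted class total is n_sampled:
  high school: 160 × 850 = 136,000
  some college: 100 × 950 = 95,000
  associate degree: 340 × 2450 = 833,000
  bachelor's degree: 160 × 2650 = 424,000
  graduate degree: 260 × 2750 = 715,000
Adjusted estimate = 2,203,000 / 1,020 = 2159.8 → $2,160.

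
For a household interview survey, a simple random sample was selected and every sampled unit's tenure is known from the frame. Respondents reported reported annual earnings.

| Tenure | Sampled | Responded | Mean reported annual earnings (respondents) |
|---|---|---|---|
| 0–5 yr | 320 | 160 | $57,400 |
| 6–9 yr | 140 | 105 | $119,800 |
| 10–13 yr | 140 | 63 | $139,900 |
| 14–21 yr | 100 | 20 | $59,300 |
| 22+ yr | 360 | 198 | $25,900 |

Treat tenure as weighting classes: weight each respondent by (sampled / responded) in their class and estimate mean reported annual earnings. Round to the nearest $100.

$66,000

Response rates by class: 0–5 yr 160/320 = 50%, 6–9 yr 105/140 = 75%, 10–13 yr 63/140 = 45%, 14–21 yr 20/100 = 20%, 22+ yr 198/360 = 55%.
Each respondent's weight = sampled/responded in their class; summing within a class gives n_sampled, so:
  0–5 yr: 320 × 57,400 = 18,368,000
  6–9 yr: 140 × 119,800 = 16,772,000
  10–13 yr: 140 × 139,900 = 19,586,000
  14–21 yr: 100 × 59,300 = 5,930,000
  22+ yr: 360 × 25,900 = 9,324,000
Adjusted estimate = 69,980,000 / 1,060 = 66018.9 → $66,000.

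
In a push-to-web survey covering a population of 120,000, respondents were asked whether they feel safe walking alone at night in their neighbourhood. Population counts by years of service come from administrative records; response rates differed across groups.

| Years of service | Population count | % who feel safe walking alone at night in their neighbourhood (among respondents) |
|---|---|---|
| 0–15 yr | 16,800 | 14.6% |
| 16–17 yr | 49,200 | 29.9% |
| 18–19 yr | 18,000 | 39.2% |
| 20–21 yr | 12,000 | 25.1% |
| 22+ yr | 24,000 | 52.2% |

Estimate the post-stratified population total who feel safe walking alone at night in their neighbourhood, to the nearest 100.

39,800

Apply each group's respondent rate to its population count:
  0–15 yr: 16,800 × 14.6% = 2452.8
  16–17 yr: 49,200 × 29.9% = 14710.8
  18–19 yr: 18,000 × 39.2% = 7056
  20–21 yr: 12,000 × 25.1% = 3012
  22+ yr: 24,000 × 52.2% = 12,528
Estimated total = 39759.6 → 39,800.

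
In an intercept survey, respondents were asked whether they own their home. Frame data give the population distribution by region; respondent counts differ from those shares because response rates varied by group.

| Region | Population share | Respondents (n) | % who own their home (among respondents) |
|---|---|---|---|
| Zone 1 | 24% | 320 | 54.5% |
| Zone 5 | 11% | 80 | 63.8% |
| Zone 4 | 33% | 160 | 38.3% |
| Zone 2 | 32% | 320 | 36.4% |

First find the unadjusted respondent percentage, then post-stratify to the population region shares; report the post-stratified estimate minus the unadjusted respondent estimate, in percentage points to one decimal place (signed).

Unadjusted (pooled respondent) estimate weights by respondent counts:
  (320/880)×54.5 + (80/880)×63.8 + (160/880)×38.3 + (320/880)×36.4 = 45.8182%
Post-stratifying to population shares instead:
  0.24×54.5 + 0.11×63.8 + 0.33×38.3 + 0.32×36.4 = 44.385%
Difference = 44.385 − 45.8182 = -1.4332 pp.

-1.4 percentage points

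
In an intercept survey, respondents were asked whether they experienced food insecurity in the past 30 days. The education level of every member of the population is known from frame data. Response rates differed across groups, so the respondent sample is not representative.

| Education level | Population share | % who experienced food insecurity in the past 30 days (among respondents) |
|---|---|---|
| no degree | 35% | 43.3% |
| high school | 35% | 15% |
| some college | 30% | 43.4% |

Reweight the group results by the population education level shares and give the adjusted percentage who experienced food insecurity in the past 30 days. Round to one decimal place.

33.4%

Post-stratification weights by population share, not respondent share:
  no degree: 0.35 × 43.3 = 15.155
  high school: 0.35 × 15 = 5.25
  some college: 0.3 × 43.4 = 13.02
Post-stratified estimate = 33.425 → 33.4%.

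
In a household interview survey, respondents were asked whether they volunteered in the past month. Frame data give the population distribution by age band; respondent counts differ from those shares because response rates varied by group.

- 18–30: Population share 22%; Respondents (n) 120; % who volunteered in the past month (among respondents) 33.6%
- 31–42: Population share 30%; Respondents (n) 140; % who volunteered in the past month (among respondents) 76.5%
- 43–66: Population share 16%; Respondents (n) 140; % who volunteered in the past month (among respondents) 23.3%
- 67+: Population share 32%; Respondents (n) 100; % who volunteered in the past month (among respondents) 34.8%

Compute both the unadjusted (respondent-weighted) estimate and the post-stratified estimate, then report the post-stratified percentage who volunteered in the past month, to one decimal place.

45.2%

Without adjustment, the pooled respondent share is:
  (120/500)×33.6 + (140/500)×76.5 + (140/500)×23.3 + (100/500)×34.8 = 42.968%
Post-stratified estimate weights by population shares:
  0.22×33.6 + 0.3×76.5 + 0.16×23.3 + 0.32×34.8 = 45.206%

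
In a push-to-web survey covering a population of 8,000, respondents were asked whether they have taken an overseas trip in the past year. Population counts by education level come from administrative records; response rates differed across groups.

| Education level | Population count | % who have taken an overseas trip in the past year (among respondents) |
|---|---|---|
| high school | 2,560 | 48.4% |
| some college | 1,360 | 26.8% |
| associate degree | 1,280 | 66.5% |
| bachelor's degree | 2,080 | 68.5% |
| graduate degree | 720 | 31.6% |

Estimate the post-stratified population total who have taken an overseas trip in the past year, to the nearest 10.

Estimated count per cell = population count × respondent percentage:
  high school: 2,560 × 48.4% = 1239.04
  some college: 1,360 × 26.8% = 364.48
  associate degree: 1,280 × 66.5% = 851.2
  bachelor's degree: 2,080 × 68.5% = 1424.8
  graduate degree: 720 × 31.6% = 227.52
Estimated total = 4107.04 → 4,110.

4,110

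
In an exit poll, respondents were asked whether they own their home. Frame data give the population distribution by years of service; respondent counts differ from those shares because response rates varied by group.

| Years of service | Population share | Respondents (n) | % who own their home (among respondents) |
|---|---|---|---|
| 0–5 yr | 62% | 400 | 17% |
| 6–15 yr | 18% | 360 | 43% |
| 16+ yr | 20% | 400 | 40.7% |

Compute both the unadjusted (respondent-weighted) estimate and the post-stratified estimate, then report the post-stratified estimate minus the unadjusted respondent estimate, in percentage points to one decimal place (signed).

-6.8 percentage points

Unadjusted (pooled respondent) estimate weights by respondent counts:
  (400/1160)×17 + (360/1160)×43 + (400/1160)×40.7 = 33.2414%
Post-stratified estimate weights by population shares:
  0.62×17 + 0.18×43 + 0.2×40.7 = 26.42%
Difference = 26.42 − 33.2414 = -6.8214 pp.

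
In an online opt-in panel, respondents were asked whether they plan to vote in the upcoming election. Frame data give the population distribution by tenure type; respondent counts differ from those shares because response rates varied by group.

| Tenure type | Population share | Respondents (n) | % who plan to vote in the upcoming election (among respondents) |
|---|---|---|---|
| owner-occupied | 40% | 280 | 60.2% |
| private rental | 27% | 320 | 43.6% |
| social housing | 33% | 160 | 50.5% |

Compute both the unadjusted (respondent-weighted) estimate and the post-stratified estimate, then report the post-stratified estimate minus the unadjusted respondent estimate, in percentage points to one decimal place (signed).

+1.3 percentage points

Without adjustment, the pooled respondent share is:
  (280/760)×60.2 + (320/760)×43.6 + (160/760)×50.5 = 51.1684%
Post-stratifying to population shares instead:
  0.4×60.2 + 0.27×43.6 + 0.33×50.5 = 52.517%
Difference = 52.517 − 51.1684 = 1.3486 pp.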